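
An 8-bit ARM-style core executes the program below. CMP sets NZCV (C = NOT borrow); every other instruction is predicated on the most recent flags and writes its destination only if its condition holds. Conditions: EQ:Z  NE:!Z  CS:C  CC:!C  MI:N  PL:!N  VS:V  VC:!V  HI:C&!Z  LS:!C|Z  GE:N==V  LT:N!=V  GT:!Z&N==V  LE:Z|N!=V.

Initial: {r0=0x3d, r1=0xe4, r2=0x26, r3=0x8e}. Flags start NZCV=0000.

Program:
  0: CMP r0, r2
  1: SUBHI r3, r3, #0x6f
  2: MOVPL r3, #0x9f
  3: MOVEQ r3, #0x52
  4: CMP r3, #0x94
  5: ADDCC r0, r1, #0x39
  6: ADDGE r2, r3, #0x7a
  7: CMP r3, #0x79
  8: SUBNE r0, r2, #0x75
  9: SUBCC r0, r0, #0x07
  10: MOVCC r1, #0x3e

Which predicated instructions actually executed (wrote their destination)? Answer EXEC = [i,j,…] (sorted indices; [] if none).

EXEC = [1,2,6,8]

0: ✓ CMP  NZCV=0010
1: ✓ SUBHI  r3←0x1f
2: ✓ MOVPL  r3←0x9f
3: · MOVEQ
4: ✓ CMP  NZCV=0010
5: · ADDCC
6: ✓ ADDGE  r2←0x19
7: ✓ CMP  NZCV=0011
8: ✓ SUBNE  r0←0xa4
9: · SUBCC
10: · MOVCC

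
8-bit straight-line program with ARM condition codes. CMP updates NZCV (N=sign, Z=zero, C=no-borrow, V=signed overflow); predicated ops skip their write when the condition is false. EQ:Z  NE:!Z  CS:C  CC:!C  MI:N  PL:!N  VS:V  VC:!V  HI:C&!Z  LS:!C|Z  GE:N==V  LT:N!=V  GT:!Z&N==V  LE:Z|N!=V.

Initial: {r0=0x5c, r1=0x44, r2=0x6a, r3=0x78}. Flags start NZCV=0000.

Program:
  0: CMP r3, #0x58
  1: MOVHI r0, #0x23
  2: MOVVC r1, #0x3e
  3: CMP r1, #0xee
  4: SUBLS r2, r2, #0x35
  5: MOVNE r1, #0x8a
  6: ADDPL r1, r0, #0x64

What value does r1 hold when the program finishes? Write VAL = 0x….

VAL = 0x87

0: ✓ CMP  NZCV=0010
1: ✓ MOVHI  r0←0x23
2: ✓ MOVVC  r1←0x3e
3: ✓ CMP  NZCV=0000
4: ✓ SUBLS  r2←0x35
5: ✓ MOVNE  r1←0x8a
6: ✓ ADDPL  r1←0x87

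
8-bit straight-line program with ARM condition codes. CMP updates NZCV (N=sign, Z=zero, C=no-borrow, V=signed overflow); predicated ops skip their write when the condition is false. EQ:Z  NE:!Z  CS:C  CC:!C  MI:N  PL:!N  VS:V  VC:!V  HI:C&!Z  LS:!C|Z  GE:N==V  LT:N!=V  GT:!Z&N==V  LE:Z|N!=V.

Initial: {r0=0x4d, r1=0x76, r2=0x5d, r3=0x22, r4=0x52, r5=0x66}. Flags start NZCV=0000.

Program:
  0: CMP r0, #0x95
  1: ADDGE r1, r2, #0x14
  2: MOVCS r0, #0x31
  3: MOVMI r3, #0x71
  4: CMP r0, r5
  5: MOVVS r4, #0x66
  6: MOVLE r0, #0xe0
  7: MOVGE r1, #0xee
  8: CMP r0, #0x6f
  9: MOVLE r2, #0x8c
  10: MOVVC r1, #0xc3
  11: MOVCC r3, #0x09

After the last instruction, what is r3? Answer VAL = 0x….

0: ✓ CMP  NZCV=1001
1: ✓ ADDGE  r1←0x71
2: · MOVCS
3: ✓ MOVMI  r3←0x71
4: ✓ CMP  NZCV=1000
5: · MOVVS
6: ✓ MOVLE  r0←0xe0
7: · MOVGE
8: ✓ CMP  NZCV=0011
9: ✓ MOVLE  r2←0x8c
10: · MOVVC
11: · MOVCC

VAL = 0x71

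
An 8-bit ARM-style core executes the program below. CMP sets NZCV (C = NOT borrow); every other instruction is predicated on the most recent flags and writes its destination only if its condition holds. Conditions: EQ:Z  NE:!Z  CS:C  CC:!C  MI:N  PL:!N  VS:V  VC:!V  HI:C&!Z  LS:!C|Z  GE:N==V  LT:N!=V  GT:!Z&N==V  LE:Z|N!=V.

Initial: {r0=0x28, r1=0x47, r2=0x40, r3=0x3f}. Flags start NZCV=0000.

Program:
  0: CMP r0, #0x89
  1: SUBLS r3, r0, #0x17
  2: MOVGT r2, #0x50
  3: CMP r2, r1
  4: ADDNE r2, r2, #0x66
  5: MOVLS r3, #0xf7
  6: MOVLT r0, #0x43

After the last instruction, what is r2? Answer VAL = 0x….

VAL = 0xb6

0: ✓ CMP  NZCV=1001
1: ✓ SUBLS  r3←0x11
2: ✓ MOVGT  r2←0x50
3: ✓ CMP  NZCV=0010
4: ✓ ADDNE  r2←0xb6
5: · MOVLS
6: · MOVLT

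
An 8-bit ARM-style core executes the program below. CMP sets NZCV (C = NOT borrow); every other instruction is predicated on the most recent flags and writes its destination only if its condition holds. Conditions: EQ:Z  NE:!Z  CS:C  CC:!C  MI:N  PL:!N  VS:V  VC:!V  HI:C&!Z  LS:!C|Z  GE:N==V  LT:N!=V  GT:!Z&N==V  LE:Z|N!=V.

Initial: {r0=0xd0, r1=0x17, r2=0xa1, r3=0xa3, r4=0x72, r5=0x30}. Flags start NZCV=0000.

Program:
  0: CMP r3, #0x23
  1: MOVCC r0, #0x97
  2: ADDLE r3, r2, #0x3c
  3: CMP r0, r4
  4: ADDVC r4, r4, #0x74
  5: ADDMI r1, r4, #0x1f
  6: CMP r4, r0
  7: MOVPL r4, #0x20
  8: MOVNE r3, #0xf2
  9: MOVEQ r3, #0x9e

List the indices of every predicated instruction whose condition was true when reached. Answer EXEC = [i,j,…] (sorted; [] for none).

[0] flags=1010 → (cmp)
[1] flags=1010 CC?F → skip
[2] flags=1010 LE?T → r3=0xdd
[3] flags=0011 → (cmp)
[4] flags=0011 VC?F → skip
[5] flags=0011 MI?F → skip
[6] flags=1001 → (cmp)
[7] flags=1001 PL?F → skip
[8] flags=1001 NE?T → r3=0xf2
[9] flags=1001 EQ?F → skip

EXEC = [2,8]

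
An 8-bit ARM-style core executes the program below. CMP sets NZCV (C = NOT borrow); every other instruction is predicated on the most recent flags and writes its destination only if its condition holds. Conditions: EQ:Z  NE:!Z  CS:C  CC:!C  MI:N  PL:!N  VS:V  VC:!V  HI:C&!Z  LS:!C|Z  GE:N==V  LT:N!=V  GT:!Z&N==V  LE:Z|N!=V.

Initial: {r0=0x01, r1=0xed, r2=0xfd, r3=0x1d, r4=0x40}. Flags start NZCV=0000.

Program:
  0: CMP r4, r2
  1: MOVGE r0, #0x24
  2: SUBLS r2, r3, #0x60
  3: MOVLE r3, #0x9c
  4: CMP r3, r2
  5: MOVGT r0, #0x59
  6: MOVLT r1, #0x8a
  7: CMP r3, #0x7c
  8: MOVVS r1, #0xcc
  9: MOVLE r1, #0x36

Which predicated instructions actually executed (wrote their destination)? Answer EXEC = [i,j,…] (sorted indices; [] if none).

EXEC = [1,2,5,9]

[0] flags=0000 → (cmp)
[1] flags=0000 GE?T → r0=0x24
[2] flags=0000 LS?T → r2=0xbd
[3] flags=0000 LE?F → skip
[4] flags=0000 → (cmp)
[5] flags=0000 GT?T → r0=0x59
[6] flags=0000 LT?F → skip
[7] flags=1000 → (cmp)
[8] flags=1000 VS?F → skip
[9] flags=1000 LE?T → r1=0x36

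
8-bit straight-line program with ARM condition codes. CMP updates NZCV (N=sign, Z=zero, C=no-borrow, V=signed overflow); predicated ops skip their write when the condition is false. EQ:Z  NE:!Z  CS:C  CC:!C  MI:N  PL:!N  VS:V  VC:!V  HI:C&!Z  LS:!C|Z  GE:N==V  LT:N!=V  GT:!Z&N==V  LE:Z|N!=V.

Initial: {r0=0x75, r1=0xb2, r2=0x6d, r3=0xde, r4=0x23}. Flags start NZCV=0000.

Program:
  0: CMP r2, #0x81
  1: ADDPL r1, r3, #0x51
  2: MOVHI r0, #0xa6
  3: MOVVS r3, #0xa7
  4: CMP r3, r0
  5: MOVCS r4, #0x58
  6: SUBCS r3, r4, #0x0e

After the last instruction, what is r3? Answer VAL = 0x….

VAL = 0x4a

[0] flags=1001 → (cmp)
[1] flags=1001 PL?F → skip
[2] flags=1001 HI?F → skip
[3] flags=1001 VS?T → r3=0xa7
[4] flags=0011 → (cmp)
[5] flags=0011 CS?T → r4=0x58
[6] flags=0011 CS?T → r3=0x4a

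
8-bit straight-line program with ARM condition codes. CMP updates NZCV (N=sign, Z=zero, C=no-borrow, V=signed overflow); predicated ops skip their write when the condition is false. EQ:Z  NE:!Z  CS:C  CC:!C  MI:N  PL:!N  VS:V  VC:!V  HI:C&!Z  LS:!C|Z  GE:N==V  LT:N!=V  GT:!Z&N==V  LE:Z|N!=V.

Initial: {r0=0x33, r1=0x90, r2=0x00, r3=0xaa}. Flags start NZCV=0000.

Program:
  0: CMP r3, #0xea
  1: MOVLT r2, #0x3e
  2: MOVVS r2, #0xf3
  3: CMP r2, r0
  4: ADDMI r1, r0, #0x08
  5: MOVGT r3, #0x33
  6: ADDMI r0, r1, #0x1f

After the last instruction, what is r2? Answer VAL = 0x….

0: ✓ CMP  NZCV=1000
1: ✓ MOVLT  r2←0x3e
2: · MOVVS
3: ✓ CMP  NZCV=0010
4: · ADDMI
5: ✓ MOVGT  r3←0x33
6: · ADDMI

VAL = 0x3e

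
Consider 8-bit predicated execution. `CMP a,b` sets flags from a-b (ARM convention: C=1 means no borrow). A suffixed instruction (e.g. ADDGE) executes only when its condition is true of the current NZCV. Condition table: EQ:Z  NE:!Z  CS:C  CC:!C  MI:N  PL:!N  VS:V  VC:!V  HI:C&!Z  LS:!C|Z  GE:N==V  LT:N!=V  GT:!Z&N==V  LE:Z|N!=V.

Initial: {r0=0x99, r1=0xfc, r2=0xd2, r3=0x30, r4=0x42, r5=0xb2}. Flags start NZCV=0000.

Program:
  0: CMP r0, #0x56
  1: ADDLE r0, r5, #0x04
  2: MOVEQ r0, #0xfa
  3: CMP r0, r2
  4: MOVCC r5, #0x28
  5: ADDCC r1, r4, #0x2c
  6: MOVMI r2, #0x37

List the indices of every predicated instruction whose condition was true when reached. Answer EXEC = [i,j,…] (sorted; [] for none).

EXEC = [1,4,5,6]

[0] flags=0011 → (cmp)
[1] flags=0011 LE?T → r0=0xb6
[2] flags=0011 EQ?F → skip
[3] flags=1000 → (cmp)
[4] flags=1000 CC?T → r5=0x28
[5] flags=1000 CC?T → r1=0x6e
[6] flags=1000 MI?T → r2=0x37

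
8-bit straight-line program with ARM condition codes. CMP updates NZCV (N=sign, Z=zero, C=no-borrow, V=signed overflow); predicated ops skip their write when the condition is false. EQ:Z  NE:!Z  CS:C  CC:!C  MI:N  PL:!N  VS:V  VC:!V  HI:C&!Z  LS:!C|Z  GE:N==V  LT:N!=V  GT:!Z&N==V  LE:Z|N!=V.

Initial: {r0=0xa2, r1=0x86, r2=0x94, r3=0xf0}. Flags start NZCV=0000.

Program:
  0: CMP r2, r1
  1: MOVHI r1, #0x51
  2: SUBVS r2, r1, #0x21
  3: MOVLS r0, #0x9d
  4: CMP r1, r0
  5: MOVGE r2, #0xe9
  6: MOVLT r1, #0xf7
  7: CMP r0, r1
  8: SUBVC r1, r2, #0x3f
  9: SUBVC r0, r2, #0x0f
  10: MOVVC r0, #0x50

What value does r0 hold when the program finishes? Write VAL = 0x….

0: ✓ CMP  NZCV=0010
1: ✓ MOVHI  r1←0x51
2: · SUBVS
3: · MOVLS
4: ✓ CMP  NZCV=1001
5: ✓ MOVGE  r2←0xe9
6: · MOVLT
7: ✓ CMP  NZCV=0011
8: · SUBVC
9: · SUBVC
10: · MOVVC

VAL = 0xa2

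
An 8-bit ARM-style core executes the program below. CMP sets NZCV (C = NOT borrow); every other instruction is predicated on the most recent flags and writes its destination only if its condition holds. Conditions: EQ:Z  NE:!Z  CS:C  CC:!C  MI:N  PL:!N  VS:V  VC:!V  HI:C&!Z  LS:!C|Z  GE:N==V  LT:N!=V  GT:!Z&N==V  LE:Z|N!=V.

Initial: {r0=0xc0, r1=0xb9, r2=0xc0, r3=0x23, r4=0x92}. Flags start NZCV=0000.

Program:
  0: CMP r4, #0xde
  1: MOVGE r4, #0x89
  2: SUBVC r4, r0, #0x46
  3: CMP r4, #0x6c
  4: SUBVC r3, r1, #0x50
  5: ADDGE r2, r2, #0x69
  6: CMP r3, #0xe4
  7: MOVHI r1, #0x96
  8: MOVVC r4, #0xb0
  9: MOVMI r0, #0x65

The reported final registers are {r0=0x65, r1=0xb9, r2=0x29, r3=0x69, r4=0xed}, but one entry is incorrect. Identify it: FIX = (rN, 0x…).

[0] flags=1000 → (cmp)
[1] flags=1000 GE?F → skip
[2] flags=1000 VC?T → r4=0x7a
[3] flags=0010 → (cmp)
[4] flags=0010 VC?T → r3=0x69
[5] flags=0010 GE?T → r2=0x29
[6] flags=1001 → (cmp)
[7] flags=1001 HI?F → skip
[8] flags=1001 VC?F → skip
[9] flags=1001 MI?T → r0=0x65

FIX = (r4, 0x7a)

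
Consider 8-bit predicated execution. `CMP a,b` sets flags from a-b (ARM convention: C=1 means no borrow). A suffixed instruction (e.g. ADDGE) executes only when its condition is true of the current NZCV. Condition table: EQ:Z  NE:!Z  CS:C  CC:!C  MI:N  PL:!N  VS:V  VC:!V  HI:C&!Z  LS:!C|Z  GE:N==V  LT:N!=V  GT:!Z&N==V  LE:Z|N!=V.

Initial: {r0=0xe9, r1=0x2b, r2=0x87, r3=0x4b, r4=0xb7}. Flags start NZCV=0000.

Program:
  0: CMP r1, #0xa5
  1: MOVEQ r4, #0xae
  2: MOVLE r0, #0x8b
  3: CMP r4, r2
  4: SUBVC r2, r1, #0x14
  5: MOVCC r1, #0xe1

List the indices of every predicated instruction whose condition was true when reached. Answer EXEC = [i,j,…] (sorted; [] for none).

EXEC = [4]

0: ✓ CMP  NZCV=1001
1: · MOVEQ
2: · MOVLE
3: ✓ CMP  NZCV=0010
4: ✓ SUBVC  r2←0x17
5: · MOVCC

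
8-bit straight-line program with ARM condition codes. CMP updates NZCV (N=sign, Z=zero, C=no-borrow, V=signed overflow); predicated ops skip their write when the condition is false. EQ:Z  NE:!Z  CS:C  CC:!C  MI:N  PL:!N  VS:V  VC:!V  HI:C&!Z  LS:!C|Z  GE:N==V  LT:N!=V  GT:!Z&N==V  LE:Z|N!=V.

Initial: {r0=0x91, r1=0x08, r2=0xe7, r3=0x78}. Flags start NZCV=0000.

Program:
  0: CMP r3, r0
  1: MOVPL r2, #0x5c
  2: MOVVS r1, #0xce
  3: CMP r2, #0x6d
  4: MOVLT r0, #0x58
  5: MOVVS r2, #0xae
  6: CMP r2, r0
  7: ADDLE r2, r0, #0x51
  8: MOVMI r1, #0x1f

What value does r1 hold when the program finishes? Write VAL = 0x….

[0] flags=1001 → (cmp)
[1] flags=1001 PL?F → skip
[2] flags=1001 VS?T → r1=0xce
[3] flags=0011 → (cmp)
[4] flags=0011 LT?T → r0=0x58
[5] flags=0011 VS?T → r2=0xae
[6] flags=0011 → (cmp)
[7] flags=0011 LE?T → r2=0xa9
[8] flags=0011 MI?F → skip

VAL = 0xce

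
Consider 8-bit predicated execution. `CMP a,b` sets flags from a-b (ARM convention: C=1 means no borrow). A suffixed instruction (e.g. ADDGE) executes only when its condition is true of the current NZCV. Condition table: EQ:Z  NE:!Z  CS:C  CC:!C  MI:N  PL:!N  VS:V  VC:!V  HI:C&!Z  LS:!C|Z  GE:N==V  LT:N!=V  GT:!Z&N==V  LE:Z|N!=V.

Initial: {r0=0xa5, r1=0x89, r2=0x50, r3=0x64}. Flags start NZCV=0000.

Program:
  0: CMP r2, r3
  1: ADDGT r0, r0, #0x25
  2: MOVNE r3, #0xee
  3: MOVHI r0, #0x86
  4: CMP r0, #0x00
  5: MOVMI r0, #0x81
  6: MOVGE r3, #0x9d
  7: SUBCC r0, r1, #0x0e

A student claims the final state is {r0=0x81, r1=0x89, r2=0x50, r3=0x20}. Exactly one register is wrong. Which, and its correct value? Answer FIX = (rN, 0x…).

0: ✓ CMP  NZCV=1000
1: · ADDGT
2: ✓ MOVNE  r3←0xee
3: · MOVHI
4: ✓ CMP  NZCV=1010
5: ✓ MOVMI  r0←0x81
6: · MOVGE
7: · SUBCC

FIX = (r3, 0xee)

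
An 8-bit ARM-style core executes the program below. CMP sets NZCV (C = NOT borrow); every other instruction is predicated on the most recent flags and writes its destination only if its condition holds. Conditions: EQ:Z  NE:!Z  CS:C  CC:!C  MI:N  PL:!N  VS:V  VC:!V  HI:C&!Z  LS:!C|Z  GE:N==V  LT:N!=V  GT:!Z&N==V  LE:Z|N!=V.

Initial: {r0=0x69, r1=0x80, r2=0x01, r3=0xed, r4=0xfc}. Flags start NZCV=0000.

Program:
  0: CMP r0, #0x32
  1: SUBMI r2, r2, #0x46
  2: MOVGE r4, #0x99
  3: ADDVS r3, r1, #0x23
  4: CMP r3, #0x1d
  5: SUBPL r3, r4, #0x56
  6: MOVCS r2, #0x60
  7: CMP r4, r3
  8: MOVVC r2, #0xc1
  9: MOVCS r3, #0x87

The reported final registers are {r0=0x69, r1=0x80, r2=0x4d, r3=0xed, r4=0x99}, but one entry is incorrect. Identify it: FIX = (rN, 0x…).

0: ✓ CMP  NZCV=0010
1: · SUBMI
2: ✓ MOVGE  r4←0x99
3: · ADDVS
4: ✓ CMP  NZCV=1010
5: · SUBPL
6: ✓ MOVCS  r2←0x60
7: ✓ CMP  NZCV=1000
8: ✓ MOVVC  r2←0xc1
9: · MOVCS

FIX = (r2, 0xc1)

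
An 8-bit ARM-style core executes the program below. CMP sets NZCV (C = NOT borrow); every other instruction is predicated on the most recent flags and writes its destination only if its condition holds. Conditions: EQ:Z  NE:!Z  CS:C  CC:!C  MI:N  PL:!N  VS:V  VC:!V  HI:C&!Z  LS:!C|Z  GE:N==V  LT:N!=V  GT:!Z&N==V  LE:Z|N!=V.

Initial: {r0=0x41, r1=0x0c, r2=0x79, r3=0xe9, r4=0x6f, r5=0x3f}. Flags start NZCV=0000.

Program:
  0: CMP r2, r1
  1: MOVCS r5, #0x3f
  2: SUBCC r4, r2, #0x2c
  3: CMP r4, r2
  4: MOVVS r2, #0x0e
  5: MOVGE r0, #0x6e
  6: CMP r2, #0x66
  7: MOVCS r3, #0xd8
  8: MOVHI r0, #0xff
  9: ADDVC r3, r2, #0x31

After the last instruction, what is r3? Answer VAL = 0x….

VAL = 0xaa

0: ✓ CMP  NZCV=0010
1: ✓ MOVCS  r5←0x3f
2: · SUBCC
3: ✓ CMP  NZCV=1000
4: · MOVVS
5: · MOVGE
6: ✓ CMP  NZCV=0010
7: ✓ MOVCS  r3←0xd8
8: ✓ MOVHI  r0←0xff
9: ✓ ADDVC  r3←0xaa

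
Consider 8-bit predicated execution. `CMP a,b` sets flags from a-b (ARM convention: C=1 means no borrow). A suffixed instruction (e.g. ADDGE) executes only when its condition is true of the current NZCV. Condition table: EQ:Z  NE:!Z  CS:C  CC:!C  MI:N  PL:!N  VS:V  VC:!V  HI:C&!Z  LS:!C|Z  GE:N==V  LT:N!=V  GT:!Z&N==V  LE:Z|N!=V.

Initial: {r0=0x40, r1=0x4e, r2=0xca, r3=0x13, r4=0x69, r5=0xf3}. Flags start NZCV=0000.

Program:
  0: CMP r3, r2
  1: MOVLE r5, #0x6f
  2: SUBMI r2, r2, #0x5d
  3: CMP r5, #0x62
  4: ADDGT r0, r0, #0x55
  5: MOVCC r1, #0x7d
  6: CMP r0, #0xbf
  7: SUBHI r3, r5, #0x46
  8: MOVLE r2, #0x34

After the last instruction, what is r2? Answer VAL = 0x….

[0] flags=0000 → (cmp)
[1] flags=0000 LE?F → skip
[2] flags=0000 MI?F → skip
[3] flags=1010 → (cmp)
[4] flags=1010 GT?F → skip
[5] flags=1010 CC?F → skip
[6] flags=1001 → (cmp)
[7] flags=1001 HI?F → skip
[8] flags=1001 LE?F → skip

VAL = 0xca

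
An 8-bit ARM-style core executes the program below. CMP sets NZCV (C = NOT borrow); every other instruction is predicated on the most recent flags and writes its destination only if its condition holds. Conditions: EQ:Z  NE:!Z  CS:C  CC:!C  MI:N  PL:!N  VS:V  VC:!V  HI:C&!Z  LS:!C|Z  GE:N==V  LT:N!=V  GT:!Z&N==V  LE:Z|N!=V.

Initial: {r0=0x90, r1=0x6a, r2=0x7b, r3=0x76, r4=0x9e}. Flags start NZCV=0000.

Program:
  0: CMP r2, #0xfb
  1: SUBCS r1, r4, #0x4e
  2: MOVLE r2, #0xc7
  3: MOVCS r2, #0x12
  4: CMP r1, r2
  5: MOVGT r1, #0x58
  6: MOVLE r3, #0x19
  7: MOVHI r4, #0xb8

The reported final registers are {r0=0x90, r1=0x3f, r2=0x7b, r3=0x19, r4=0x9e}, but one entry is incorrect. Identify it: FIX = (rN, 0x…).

[0] flags=1001 → (cmp)
[1] flags=1001 CS?F → skip
[2] flags=1001 LE?F → skip
[3] flags=1001 CS?F → skip
[4] flags=1000 → (cmp)
[5] flags=1000 GT?F → skip
[6] flags=1000 LE?T → r3=0x19
[7] flags=1000 HI?F → skip

FIX = (r1, 0x6a)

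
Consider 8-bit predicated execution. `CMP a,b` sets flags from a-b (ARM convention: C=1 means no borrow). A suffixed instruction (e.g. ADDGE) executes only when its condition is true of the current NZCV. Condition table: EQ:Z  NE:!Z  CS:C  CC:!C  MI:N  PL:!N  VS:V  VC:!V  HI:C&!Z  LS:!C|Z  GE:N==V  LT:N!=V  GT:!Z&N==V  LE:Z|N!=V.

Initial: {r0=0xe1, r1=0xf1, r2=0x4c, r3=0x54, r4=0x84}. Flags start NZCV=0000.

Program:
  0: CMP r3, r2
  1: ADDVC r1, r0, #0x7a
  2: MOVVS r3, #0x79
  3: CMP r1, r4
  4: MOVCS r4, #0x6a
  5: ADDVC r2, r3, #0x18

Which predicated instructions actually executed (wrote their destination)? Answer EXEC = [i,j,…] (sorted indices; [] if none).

[0] flags=0010 → (cmp)
[1] flags=0010 VC?T → r1=0x5b
[2] flags=0010 VS?F → skip
[3] flags=1001 → (cmp)
[4] flags=1001 CS?F → skip
[5] flags=1001 VC?F → skip

EXEC = [1]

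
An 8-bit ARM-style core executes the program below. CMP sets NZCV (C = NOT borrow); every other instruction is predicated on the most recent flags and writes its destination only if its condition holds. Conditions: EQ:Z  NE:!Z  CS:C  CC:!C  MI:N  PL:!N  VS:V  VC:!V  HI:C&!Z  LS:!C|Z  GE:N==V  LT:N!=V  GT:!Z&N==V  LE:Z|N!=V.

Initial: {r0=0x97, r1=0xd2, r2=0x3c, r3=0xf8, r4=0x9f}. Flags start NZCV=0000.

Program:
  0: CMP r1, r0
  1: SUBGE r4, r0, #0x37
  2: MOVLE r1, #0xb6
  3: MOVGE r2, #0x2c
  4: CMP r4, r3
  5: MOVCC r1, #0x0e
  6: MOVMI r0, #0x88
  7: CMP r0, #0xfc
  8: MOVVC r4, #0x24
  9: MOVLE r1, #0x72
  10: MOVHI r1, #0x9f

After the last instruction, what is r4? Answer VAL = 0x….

VAL = 0x24

[0] flags=0010 → (cmp)
[1] flags=0010 GE?T → r4=0x60
[2] flags=0010 LE?F → skip
[3] flags=0010 GE?T → r2=0x2c
[4] flags=0000 → (cmp)
[5] flags=0000 CC?T → r1=0x0e
[6] flags=0000 MI?F → skip
[7] flags=1000 → (cmp)
[8] flags=1000 VC?T → r4=0x24
[9] flags=1000 LE?T → r1=0x72
[10] flags=1000 HI?F → skip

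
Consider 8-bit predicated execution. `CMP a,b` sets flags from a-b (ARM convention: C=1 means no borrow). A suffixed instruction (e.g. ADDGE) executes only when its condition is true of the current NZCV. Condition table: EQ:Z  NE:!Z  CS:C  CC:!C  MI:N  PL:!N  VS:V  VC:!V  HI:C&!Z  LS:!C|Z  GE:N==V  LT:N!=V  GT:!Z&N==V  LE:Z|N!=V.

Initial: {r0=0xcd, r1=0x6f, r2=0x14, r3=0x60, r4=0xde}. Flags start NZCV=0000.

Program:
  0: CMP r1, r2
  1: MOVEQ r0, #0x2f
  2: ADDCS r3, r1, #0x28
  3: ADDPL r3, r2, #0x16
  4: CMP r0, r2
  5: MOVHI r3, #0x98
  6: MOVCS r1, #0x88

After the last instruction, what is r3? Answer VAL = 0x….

[0] flags=0010 → (cmp)
[1] flags=0010 EQ?F → skip
[2] flags=0010 CS?T → r3=0x97
[3] flags=0010 PL?T → r3=0x2a
[4] flags=1010 → (cmp)
[5] flags=1010 HI?T → r3=0x98
[6] flags=1010 CS?T → r1=0x88

VAL = 0x98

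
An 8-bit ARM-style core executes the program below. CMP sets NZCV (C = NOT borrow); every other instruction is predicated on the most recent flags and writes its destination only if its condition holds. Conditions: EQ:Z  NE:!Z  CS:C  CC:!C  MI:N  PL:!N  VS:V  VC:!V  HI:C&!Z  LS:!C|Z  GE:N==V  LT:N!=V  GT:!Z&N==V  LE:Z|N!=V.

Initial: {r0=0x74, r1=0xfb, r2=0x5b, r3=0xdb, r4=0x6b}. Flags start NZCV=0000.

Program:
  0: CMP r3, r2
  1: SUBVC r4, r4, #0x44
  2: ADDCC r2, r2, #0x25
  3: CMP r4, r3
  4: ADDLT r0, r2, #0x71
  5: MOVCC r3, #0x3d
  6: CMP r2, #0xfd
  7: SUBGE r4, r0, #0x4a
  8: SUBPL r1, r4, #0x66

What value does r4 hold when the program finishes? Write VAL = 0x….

0: ✓ CMP  NZCV=1010
1: ✓ SUBVC  r4←0x27
2: · ADDCC
3: ✓ CMP  NZCV=0000
4: · ADDLT
5: ✓ MOVCC  r3←0x3d
6: ✓ CMP  NZCV=0000
7: ✓ SUBGE  r4←0x2a
8: ✓ SUBPL  r1←0xc4

VAL = 0x2a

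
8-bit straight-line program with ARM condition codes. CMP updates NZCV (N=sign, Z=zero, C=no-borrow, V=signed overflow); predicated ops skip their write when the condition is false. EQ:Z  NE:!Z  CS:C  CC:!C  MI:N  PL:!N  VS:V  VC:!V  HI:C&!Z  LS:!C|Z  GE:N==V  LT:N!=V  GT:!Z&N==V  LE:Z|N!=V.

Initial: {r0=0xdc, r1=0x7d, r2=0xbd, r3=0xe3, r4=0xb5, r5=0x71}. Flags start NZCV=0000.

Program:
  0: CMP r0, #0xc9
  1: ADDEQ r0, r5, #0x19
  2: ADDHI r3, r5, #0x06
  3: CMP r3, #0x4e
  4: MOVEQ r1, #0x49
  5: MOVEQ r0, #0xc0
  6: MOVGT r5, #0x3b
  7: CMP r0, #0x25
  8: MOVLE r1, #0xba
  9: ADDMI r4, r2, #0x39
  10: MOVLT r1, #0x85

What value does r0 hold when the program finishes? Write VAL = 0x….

VAL = 0xdc

0: ✓ CMP  NZCV=0010
1: · ADDEQ
2: ✓ ADDHI  r3←0x77
3: ✓ CMP  NZCV=0010
4: · MOVEQ
5: · MOVEQ
6: ✓ MOVGT  r5←0x3b
7: ✓ CMP  NZCV=1010
8: ✓ MOVLE  r1←0xba
9: ✓ ADDMI  r4←0xf6
10: ✓ MOVLT  r1←0x85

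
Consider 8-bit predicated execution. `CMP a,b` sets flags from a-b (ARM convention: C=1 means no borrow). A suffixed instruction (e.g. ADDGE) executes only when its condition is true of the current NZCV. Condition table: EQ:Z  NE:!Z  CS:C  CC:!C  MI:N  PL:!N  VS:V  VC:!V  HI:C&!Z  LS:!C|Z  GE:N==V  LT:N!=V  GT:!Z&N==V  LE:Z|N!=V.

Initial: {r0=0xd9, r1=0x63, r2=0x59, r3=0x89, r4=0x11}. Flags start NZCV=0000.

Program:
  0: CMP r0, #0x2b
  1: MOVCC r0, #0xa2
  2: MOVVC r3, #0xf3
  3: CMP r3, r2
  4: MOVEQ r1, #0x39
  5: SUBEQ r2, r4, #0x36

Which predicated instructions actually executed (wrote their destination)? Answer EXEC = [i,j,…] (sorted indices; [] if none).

[0] flags=1010 → (cmp)
[1] flags=1010 CC?F → skip
[2] flags=1010 VC?T → r3=0xf3
[3] flags=1010 → (cmp)
[4] flags=1010 EQ?F → skip
[5] flags=1010 EQ?F → skip

EXEC = [2]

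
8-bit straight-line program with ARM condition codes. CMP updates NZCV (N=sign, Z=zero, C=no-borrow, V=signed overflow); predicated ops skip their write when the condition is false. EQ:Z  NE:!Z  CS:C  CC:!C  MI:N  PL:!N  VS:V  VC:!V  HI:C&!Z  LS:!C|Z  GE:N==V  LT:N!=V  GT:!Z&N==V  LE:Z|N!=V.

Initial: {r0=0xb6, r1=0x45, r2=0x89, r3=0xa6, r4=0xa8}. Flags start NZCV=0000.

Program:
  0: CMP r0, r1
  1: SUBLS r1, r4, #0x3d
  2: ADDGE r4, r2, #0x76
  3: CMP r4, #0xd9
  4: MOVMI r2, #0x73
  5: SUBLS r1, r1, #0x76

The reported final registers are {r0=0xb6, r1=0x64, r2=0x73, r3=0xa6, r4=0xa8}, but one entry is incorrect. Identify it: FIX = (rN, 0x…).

[0] flags=0011 → (cmp)
[1] flags=0011 LS?F → skip
[2] flags=0011 GE?F → skip
[3] flags=1000 → (cmp)
[4] flags=1000 MI?T → r2=0x73
[5] flags=1000 LS?T → r1=0xcf

FIX = (r1, 0xcf)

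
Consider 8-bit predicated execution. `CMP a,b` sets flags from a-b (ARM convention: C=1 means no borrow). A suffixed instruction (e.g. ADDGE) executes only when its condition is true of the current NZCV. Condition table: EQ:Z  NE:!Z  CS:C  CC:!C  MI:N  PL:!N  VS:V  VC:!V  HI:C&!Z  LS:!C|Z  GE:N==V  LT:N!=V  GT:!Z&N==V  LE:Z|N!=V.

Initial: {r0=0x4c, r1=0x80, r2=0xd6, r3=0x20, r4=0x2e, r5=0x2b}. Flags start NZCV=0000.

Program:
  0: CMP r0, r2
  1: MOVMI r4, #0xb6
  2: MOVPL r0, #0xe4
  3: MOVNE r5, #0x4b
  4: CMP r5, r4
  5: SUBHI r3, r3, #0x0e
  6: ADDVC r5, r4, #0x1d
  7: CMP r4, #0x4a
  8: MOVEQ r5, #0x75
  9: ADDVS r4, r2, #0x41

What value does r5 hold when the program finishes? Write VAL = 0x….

VAL = 0x4b

0: ✓ CMP  NZCV=0000
1: · MOVMI
2: ✓ MOVPL  r0←0xe4
3: ✓ MOVNE  r5←0x4b
4: ✓ CMP  NZCV=0010
5: ✓ SUBHI  r3←0x12
6: ✓ ADDVC  r5←0x4b
7: ✓ CMP  NZCV=1000
8: · MOVEQ
9: · ADDVS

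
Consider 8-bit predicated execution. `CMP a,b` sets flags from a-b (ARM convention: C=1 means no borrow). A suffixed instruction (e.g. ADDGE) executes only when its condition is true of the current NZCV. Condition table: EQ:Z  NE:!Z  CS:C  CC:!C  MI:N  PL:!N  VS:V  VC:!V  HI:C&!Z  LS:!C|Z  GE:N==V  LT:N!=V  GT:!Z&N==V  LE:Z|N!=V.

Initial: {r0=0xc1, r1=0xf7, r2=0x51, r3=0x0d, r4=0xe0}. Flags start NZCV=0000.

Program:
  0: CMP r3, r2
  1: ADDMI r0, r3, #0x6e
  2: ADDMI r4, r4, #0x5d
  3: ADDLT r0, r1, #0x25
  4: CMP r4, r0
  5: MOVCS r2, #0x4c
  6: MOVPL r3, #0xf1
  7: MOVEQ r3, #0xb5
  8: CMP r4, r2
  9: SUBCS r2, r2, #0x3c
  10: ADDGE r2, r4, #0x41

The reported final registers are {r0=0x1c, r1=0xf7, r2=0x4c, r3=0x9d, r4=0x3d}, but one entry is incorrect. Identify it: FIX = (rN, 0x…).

FIX = (r3, 0xf1)

0: ✓ CMP  NZCV=1000
1: ✓ ADDMI  r0←0x7b
2: ✓ ADDMI  r4←0x3d
3: ✓ ADDLT  r0←0x1c
4: ✓ CMP  NZCV=0010
5: ✓ MOVCS  r2←0x4c
6: ✓ MOVPL  r3←0xf1
7: · MOVEQ
8: ✓ CMP  NZCV=1000
9: · SUBCS
10: · ADDGE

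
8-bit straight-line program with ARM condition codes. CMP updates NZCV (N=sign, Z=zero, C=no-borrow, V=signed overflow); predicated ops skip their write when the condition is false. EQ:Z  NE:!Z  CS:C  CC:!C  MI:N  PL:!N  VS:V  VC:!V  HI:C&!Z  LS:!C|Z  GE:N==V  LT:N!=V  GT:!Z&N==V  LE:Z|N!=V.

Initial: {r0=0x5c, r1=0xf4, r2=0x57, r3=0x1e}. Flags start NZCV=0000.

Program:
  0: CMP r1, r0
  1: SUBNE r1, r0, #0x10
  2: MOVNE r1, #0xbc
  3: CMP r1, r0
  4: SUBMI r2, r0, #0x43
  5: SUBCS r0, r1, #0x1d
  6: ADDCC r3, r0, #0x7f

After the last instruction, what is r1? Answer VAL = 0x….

0: ✓ CMP  NZCV=1010
1: ✓ SUBNE  r1←0x4c
2: ✓ MOVNE  r1←0xbc
3: ✓ CMP  NZCV=0011
4: · SUBMI
5: ✓ SUBCS  r0←0x9f
6: · ADDCC

VAL = 0xbc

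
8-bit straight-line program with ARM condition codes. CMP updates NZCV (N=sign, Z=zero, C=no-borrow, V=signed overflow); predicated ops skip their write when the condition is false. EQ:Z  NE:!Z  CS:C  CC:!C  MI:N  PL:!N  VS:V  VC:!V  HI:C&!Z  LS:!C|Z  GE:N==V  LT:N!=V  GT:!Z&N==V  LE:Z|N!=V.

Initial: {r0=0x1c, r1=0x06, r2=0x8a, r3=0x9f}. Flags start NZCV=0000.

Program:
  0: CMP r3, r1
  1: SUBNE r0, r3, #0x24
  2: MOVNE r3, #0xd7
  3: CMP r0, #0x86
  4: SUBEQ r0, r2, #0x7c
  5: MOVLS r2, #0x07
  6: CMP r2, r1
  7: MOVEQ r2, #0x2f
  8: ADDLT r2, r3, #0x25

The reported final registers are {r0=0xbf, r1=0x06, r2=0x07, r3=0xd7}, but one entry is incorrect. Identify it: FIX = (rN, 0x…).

[0] flags=1010 → (cmp)
[1] flags=1010 NE?T → r0=0x7b
[2] flags=1010 NE?T → r3=0xd7
[3] flags=1001 → (cmp)
[4] flags=1001 EQ?F → skip
[5] flags=1001 LS?T → r2=0x07
[6] flags=0010 → (cmp)
[7] flags=0010 EQ?F → skip
[8] flags=0010 LT?F → skip

FIX = (r0, 0x7b)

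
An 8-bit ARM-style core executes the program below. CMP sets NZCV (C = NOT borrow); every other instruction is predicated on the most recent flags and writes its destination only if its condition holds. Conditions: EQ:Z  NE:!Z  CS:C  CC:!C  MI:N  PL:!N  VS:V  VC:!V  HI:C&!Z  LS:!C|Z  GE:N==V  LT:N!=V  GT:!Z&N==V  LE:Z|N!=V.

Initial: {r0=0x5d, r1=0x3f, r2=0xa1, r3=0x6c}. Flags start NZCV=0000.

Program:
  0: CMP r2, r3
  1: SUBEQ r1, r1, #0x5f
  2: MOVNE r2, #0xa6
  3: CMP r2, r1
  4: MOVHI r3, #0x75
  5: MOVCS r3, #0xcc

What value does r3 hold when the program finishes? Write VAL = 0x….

VAL = 0xcc

0: ✓ CMP  NZCV=0011
1: · SUBEQ
2: ✓ MOVNE  r2←0xa6
3: ✓ CMP  NZCV=0011
4: ✓ MOVHI  r3←0x75
5: ✓ MOVCS  r3←0xcc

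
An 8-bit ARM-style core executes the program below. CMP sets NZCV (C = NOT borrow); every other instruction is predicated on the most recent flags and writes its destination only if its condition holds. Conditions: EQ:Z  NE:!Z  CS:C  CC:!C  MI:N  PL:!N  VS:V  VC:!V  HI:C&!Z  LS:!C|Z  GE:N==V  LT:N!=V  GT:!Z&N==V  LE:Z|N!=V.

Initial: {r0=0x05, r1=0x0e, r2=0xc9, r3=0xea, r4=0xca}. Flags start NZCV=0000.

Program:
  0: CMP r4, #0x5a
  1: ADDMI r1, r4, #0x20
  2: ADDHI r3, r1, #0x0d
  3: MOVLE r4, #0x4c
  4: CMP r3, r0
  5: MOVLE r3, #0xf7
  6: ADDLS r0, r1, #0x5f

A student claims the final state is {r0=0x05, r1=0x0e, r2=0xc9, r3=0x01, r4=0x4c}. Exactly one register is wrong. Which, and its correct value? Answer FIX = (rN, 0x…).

[0] flags=0011 → (cmp)
[1] flags=0011 MI?F → skip
[2] flags=0011 HI?T → r3=0x1b
[3] flags=0011 LE?T → r4=0x4c
[4] flags=0010 → (cmp)
[5] flags=0010 LE?F → skip
[6] flags=0010 LS?F → skip

FIX = (r3, 0x1b)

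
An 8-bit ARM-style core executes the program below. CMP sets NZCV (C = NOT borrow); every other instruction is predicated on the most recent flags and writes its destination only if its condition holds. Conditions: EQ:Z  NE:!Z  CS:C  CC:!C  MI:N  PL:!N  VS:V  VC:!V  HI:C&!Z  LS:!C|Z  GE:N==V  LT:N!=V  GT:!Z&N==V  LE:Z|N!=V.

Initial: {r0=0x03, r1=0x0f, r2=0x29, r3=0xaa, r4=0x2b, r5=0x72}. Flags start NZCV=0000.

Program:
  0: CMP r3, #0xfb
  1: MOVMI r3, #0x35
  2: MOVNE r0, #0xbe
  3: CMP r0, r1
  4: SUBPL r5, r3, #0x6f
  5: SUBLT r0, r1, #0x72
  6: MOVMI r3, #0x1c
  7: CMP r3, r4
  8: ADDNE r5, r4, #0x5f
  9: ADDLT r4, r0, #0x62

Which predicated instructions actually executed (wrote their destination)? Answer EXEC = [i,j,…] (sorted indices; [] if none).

EXEC = [1,2,5,6,8,9]

0: ✓ CMP  NZCV=1000
1: ✓ MOVMI  r3←0x35
2: ✓ MOVNE  r0←0xbe
3: ✓ CMP  NZCV=1010
4: · SUBPL
5: ✓ SUBLT  r0←0x9d
6: ✓ MOVMI  r3←0x1c
7: ✓ CMP  NZCV=1000
8: ✓ ADDNE  r5←0x8a
9: ✓ ADDLT  r4←0xff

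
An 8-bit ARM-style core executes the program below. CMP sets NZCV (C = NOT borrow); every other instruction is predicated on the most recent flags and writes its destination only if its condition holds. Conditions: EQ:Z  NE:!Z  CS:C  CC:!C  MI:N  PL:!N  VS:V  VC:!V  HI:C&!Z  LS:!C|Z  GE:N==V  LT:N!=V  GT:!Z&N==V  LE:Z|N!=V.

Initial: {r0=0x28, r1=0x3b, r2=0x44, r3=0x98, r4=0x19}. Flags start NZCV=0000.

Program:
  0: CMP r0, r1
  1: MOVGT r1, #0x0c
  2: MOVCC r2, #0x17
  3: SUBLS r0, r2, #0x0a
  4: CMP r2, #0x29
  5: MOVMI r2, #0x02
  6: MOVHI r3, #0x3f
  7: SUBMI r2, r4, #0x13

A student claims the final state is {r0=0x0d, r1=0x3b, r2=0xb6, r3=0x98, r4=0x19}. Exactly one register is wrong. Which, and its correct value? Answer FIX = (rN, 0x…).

0: ✓ CMP  NZCV=1000
1: · MOVGT
2: ✓ MOVCC  r2←0x17
3: ✓ SUBLS  r0←0x0d
4: ✓ CMP  NZCV=1000
5: ✓ MOVMI  r2←0x02
6: · MOVHI
7: ✓ SUBMI  r2←0x06

FIX = (r2, 0x06)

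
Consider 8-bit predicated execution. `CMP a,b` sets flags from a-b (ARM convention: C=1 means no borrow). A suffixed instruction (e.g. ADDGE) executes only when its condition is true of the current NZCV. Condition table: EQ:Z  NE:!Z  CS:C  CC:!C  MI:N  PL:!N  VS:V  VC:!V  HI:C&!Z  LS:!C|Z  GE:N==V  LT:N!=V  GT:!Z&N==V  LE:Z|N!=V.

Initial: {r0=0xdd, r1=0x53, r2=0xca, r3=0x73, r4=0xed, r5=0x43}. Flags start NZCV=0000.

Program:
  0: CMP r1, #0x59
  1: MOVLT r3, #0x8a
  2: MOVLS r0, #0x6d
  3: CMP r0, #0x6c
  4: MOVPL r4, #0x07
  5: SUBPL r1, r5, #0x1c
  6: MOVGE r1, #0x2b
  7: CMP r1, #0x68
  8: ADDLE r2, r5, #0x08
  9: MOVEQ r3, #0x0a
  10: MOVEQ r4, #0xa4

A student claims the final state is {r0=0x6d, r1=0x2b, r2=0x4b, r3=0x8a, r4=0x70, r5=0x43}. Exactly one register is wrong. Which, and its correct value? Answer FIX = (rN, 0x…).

0: ✓ CMP  NZCV=1000
1: ✓ MOVLT  r3←0x8a
2: ✓ MOVLS  r0←0x6d
3: ✓ CMP  NZCV=0010
4: ✓ MOVPL  r4←0x07
5: ✓ SUBPL  r1←0x27
6: ✓ MOVGE  r1←0x2b
7: ✓ CMP  NZCV=1000
8: ✓ ADDLE  r2←0x4b
9: · MOVEQ
10: · MOVEQ

FIX = (r4, 0x07)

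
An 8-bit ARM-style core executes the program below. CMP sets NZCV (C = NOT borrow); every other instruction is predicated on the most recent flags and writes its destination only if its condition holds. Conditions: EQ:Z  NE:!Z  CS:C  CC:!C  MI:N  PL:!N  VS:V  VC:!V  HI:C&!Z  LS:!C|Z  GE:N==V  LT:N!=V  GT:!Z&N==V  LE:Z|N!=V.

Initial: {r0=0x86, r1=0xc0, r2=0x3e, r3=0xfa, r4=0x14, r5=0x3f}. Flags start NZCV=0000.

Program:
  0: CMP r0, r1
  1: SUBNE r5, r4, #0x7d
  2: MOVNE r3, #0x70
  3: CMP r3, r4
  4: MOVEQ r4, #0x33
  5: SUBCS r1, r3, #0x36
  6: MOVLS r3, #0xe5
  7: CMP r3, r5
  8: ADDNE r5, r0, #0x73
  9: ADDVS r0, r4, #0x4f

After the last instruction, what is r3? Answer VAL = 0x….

0: ✓ CMP  NZCV=1000
1: ✓ SUBNE  r5←0x97
2: ✓ MOVNE  r3←0x70
3: ✓ CMP  NZCV=0010
4: · MOVEQ
5: ✓ SUBCS  r1←0x3a
6: · MOVLS
7: ✓ CMP  NZCV=1001
8: ✓ ADDNE  r5←0xf9
9: ✓ ADDVS  r0←0x63

VAL = 0x70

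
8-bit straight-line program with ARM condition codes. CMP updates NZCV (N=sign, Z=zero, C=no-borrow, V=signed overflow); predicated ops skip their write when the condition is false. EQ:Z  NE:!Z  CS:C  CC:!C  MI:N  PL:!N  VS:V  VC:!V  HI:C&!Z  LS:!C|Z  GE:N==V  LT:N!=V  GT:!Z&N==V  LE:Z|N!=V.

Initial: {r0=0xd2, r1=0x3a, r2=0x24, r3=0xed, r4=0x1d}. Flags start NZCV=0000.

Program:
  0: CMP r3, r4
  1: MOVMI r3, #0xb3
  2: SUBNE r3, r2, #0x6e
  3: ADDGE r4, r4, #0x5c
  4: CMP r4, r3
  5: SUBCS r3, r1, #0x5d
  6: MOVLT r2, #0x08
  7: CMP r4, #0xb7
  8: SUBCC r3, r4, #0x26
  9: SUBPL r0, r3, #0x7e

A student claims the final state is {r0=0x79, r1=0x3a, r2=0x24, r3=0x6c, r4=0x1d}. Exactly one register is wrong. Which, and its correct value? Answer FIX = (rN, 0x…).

FIX = (r3, 0xf7)

[0] flags=1010 → (cmp)
[1] flags=1010 MI?T → r3=0xb3
[2] flags=1010 NE?T → r3=0xb6
[3] flags=1010 GE?F → skip
[4] flags=0000 → (cmp)
[5] flags=0000 CS?F → skip
[6] flags=0000 LT?F → skip
[7] flags=0000 → (cmp)
[8] flags=0000 CC?T → r3=0xf7
[9] flags=0000 PL?T → r0=0x79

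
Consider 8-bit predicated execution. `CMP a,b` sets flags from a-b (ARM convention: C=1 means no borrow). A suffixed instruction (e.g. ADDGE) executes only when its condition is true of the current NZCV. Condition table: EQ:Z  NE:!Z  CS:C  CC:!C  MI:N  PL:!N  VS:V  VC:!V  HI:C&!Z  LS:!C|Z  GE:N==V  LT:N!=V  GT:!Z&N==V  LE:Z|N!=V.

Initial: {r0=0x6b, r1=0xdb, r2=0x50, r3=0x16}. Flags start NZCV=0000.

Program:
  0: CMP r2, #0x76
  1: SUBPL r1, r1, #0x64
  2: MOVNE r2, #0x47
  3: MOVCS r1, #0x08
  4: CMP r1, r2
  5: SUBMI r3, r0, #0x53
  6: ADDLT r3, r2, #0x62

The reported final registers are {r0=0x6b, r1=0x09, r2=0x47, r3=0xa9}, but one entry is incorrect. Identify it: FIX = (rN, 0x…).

0: ✓ CMP  NZCV=1000
1: · SUBPL
2: ✓ MOVNE  r2←0x47
3: · MOVCS
4: ✓ CMP  NZCV=1010
5: ✓ SUBMI  r3←0x18
6: ✓ ADDLT  r3←0xa9

FIX = (r1, 0xdb)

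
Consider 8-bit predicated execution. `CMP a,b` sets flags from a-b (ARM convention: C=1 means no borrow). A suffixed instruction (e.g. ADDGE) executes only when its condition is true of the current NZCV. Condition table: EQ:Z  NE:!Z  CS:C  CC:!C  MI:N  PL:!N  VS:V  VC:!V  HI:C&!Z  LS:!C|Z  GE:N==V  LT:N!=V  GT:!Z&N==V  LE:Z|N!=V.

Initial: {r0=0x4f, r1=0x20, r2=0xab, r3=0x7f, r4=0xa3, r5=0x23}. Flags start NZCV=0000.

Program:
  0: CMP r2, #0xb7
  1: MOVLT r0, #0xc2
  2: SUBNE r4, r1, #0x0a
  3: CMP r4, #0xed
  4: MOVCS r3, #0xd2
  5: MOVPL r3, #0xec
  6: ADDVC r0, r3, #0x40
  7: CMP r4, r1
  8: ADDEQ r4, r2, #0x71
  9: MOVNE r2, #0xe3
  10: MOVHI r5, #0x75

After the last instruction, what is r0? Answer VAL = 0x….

0: ✓ CMP  NZCV=1000
1: ✓ MOVLT  r0←0xc2
2: ✓ SUBNE  r4←0x16
3: ✓ CMP  NZCV=0000
4: · MOVCS
5: ✓ MOVPL  r3←0xec
6: ✓ ADDVC  r0←0x2c
7: ✓ CMP  NZCV=1000
8: · ADDEQ
9: ✓ MOVNE  r2←0xe3
10: · MOVHI

VAL = 0x2c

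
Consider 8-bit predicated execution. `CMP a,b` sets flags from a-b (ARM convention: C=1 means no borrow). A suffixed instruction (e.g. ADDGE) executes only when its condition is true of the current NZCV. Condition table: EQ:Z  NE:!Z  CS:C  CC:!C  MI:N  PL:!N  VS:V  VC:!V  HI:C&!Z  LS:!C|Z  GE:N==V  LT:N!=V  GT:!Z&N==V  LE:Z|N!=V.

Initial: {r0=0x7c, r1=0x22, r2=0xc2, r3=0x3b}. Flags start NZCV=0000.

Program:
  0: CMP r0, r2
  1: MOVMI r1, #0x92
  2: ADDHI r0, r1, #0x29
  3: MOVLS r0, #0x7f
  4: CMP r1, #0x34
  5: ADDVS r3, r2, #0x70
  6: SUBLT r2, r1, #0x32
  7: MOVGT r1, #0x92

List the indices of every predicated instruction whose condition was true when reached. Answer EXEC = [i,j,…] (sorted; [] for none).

[0] flags=1001 → (cmp)
[1] flags=1001 MI?T → r1=0x92
[2] flags=1001 HI?F → skip
[3] flags=1001 LS?T → r0=0x7f
[4] flags=0011 → (cmp)
[5] flags=0011 VS?T → r3=0x32
[6] flags=0011 LT?T → r2=0x60
[7] flags=0011 GT?F → skip

EXEC = [1,3,5,6]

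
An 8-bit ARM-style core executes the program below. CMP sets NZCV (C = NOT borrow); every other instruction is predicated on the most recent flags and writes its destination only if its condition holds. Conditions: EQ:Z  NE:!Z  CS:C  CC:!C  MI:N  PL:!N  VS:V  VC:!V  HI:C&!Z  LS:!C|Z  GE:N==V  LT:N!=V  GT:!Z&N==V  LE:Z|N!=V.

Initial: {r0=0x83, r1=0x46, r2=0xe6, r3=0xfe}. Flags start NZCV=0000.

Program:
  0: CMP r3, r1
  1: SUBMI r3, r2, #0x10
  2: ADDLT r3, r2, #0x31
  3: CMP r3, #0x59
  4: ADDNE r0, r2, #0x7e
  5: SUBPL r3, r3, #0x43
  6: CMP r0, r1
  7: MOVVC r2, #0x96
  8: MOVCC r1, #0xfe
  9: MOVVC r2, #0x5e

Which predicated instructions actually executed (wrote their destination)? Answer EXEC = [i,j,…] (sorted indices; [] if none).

[0] flags=1010 → (cmp)
[1] flags=1010 MI?T → r3=0xd6
[2] flags=1010 LT?T → r3=0x17
[3] flags=1000 → (cmp)
[4] flags=1000 NE?T → r0=0x64
[5] flags=1000 PL?F → skip
[6] flags=0010 → (cmp)
[7] flags=0010 VC?T → r2=0x96
[8] flags=0010 CC?F → skip
[9] flags=0010 VC?T → r2=0x5e

EXEC = [1,2,4,7,9]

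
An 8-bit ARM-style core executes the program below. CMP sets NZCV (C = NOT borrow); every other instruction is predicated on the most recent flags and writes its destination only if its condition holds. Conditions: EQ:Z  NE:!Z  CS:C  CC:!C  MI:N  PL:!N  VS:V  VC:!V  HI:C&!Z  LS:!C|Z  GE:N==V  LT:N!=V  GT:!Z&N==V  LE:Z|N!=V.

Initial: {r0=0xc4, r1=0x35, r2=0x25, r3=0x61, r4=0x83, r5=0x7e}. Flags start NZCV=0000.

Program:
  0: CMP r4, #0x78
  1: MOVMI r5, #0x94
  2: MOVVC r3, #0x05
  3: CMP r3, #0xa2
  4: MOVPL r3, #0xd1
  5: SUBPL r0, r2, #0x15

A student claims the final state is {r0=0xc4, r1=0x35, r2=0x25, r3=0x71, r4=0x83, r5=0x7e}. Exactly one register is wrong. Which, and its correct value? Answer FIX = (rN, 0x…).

[0] flags=0011 → (cmp)
[1] flags=0011 MI?F → skip
[2] flags=0011 VC?F → skip
[3] flags=1001 → (cmp)
[4] flags=1001 PL?F → skip
[5] flags=1001 PL?F → skip

FIX = (r3, 0x61)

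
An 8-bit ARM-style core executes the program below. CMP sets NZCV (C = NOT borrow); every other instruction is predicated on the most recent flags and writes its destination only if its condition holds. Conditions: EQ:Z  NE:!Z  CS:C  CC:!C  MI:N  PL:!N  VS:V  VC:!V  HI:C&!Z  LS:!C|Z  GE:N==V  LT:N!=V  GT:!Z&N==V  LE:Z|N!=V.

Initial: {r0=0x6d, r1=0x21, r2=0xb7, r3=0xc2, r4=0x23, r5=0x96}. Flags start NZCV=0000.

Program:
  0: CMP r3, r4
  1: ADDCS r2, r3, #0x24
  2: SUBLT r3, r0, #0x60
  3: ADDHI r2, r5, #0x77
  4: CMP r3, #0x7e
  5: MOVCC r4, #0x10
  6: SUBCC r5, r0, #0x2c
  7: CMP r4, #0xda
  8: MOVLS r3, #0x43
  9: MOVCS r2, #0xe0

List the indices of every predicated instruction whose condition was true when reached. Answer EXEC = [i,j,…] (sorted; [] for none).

EXEC = [1,2,3,5,6,8]

0: ✓ CMP  NZCV=1010
1: ✓ ADDCS  r2←0xe6
2: ✓ SUBLT  r3←0x0d
3: ✓ ADDHI  r2←0x0d
4: ✓ CMP  NZCV=1000
5: ✓ MOVCC  r4←0x10
6: ✓ SUBCC  r5←0x41
7: ✓ CMP  NZCV=0000
8: ✓ MOVLS  r3←0x43
9: · MOVCS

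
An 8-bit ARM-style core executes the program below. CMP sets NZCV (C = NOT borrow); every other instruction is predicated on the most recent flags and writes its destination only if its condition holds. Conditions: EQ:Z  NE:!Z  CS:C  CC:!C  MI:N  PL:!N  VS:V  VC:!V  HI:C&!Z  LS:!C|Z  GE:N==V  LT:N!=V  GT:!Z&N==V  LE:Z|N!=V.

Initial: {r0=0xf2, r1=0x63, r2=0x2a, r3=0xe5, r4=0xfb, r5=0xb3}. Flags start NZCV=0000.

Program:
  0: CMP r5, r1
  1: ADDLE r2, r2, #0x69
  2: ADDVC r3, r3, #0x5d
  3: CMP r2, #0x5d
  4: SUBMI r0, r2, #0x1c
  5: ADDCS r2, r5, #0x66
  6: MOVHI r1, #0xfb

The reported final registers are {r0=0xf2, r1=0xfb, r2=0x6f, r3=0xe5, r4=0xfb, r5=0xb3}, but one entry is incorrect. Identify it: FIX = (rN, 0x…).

FIX = (r2, 0x19)

[0] flags=0011 → (cmp)
[1] flags=0011 LE?T → r2=0x93
[2] flags=0011 VC?F → skip
[3] flags=0011 → (cmp)
[4] flags=0011 MI?F → skip
[5] flags=0011 CS?T → r2=0x19
[6] flags=0011 HI?T → r1=0xfb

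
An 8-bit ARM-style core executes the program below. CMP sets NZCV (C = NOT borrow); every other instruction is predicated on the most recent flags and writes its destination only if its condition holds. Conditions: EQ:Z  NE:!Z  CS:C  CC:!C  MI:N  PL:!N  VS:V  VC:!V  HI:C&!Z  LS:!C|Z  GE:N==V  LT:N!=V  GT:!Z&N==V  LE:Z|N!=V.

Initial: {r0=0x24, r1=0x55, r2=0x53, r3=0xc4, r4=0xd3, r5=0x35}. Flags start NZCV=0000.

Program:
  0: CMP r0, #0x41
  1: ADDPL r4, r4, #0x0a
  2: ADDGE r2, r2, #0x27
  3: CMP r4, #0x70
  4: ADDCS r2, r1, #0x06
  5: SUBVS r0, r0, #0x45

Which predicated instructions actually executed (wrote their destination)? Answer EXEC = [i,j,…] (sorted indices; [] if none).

EXEC = [4,5]

[0] flags=1000 → (cmp)
[1] flags=1000 PL?F → skip
[2] flags=1000 GE?F → skip
[3] flags=0011 → (cmp)
[4] flags=0011 CS?T → r2=0x5b
[5] flags=0011 VS?T → r0=0xdf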